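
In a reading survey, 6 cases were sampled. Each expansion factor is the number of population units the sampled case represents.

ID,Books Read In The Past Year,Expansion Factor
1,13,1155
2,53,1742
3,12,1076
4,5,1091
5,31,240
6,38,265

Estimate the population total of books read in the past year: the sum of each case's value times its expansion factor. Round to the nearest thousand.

Weighted total = 13×1155 + 53×1742 + 12×1076 + 5×1091 + 31×240 + 38×265
  = 143218

143000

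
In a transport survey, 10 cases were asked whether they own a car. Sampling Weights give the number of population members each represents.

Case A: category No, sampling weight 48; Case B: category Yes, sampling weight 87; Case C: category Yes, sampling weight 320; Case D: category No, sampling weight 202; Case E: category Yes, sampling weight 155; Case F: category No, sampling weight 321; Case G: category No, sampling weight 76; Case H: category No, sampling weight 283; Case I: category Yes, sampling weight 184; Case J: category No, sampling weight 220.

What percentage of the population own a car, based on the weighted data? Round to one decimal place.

Sum of weights for 'Yes' = 87 + 320 + 155 + 184 = 746
Total weight = 1896
Weighted proportion = 746 / 1896 = 0.39345992 → 39.345992%

39.3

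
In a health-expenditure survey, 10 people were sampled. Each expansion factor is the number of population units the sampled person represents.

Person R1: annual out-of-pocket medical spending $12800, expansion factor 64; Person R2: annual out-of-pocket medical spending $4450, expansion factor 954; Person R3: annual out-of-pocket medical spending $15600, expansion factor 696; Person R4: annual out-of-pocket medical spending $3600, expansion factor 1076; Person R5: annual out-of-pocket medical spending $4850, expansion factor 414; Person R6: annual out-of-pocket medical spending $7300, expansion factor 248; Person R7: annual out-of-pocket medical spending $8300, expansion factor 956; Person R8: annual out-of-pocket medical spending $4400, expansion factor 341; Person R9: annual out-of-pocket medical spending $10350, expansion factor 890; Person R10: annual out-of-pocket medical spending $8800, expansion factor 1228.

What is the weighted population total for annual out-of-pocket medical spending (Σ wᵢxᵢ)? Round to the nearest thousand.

Weighted total = 53067100

53067000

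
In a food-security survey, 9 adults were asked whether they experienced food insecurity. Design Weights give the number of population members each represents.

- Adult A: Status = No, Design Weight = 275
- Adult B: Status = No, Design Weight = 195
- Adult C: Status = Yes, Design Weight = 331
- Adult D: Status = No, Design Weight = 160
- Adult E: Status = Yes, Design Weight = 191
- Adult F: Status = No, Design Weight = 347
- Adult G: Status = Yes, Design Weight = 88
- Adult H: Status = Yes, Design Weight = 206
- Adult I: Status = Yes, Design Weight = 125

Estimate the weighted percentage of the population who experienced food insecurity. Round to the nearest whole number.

Sum of weights for 'Yes' = 331 + 191 + 88 + 206 + 125 = 941
Total weight = 1918
Weighted proportion = 941 / 1918 = 0.49061522 → 49.061522%

49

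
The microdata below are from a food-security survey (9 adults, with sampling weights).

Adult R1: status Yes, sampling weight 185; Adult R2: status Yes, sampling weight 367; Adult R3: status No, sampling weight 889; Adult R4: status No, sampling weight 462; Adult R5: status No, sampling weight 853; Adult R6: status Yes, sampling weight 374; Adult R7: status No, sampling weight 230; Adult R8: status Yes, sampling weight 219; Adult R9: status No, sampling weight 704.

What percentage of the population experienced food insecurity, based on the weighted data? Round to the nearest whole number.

27

Sum of weights for 'Yes' = 185 + 367 + 374 + 219 = 1145
Total weight = 185 + 367 + 889 + 462 + 853 + 374 + 230 + 219 + 704 = 4283
Weighted proportion = 1145 / 4283 = 0.26733598 → 26.733598%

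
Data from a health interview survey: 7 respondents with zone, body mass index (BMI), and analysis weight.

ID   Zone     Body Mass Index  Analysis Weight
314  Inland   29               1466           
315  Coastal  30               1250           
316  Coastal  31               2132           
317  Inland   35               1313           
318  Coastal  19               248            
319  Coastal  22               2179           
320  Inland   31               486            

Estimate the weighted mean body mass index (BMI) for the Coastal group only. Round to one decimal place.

26.9

Coastal rows: 315, 316, 318, 319
Weighted sum = 30×1250 + 31×2132 + 19×248 + 22×2179
  = 156242
Sum of weights = 5809
Weighted mean = 156242 / 5809 = 26.89654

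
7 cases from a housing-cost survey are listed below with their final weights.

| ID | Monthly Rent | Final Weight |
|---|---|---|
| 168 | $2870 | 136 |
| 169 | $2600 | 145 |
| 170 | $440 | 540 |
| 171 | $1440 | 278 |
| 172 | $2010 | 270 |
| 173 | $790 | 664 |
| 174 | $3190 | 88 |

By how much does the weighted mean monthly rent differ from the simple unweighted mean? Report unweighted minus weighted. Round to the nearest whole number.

608

Unweighted sum = 2870 + 2600 + 440 + 1440 + 2010 + 790 + 3190 = 13340
Unweighted mean = 13340 / 7 = 1905.7143
Weighted sum = 2870×136 + 2600×145 + 440×540 + 1440×278 + 2010×270 + 790×664 + 3190×88
  = 2753220
Sum of weights = 136 + 145 + 540 + 278 + 270 + 664 + 88 = 2121
Weighted mean = 2753220 / 2121 = 1298.0764
Difference (unweighted minus weighted) = 607.63791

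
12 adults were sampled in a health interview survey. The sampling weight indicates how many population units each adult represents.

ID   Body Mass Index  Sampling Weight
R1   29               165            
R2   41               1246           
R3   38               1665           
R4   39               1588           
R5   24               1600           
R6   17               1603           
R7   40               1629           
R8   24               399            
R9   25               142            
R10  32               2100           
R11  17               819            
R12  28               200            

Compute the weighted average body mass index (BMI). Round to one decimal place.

31.3

Weighted sum = 411733
Sum of weights = 13156
Weighted mean = 411733 / 13156 = 31.296215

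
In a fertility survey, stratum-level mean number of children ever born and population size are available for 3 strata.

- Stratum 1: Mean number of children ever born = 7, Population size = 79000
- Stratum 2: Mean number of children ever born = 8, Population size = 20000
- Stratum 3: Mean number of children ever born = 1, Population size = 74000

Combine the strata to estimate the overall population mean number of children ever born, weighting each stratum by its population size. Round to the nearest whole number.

Σ Nₕ·x̄ₕ = 7×79000 + 8×20000 + 1×74000
  = 553000 + 160000 + 74000 = 787000
Σ Nₕ = 79000 + 20000 + 74000 = 173000
Overall mean = 787000 / 173000 = 4.5491329

5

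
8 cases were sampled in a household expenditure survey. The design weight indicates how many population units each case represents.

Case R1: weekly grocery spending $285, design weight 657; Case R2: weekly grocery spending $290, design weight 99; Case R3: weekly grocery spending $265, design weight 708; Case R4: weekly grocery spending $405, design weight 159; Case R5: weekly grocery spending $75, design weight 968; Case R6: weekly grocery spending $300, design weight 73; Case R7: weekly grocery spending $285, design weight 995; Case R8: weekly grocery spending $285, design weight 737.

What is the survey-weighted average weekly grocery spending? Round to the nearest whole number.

240

Weighted sum = 285×657 + 290×99 + 265×708 + 405×159 + 75×968 + 300×73 + 285×995 + 285×737
  = 187245 + 28710 + 187620 + 64395 + 72600 + 21900 + 283575 + 210045 = 1056090
Sum of weights = 657 + 99 + 708 + 159 + 968 + 73 + 995 + 737 = 4396
Weighted mean = 1056090 / 4396 = 240.23885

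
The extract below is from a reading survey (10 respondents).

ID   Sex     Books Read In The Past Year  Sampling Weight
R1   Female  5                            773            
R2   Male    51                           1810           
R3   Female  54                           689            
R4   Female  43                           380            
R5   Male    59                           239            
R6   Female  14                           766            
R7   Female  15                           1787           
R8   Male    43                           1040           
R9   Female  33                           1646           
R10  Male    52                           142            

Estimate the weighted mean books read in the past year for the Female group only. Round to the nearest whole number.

Female rows: R1, R3, R4, R6, R7, R9
Weighted sum = 5×773 + 54×689 + 43×380 + 14×766 + 15×1787 + 33×1646
  = 149258
Sum of weights = 773 + 689 + 380 + 766 + 1787 + 1646 = 6041
Weighted mean = 149258 / 6041 = 24.707499

25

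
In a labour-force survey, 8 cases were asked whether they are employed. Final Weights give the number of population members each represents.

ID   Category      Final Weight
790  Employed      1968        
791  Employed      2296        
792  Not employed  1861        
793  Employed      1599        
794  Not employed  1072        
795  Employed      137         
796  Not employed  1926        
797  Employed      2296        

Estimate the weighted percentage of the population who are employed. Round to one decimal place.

Sum of weights for 'Employed' = 1968 + 2296 + 1599 + 137 + 2296 = 8296
Total weight = 1968 + 2296 + 1861 + 1599 + 1072 + 137 + 1926 + 2296 = 13155
Weighted proportion = 8296 / 13155 = 0.63063474 → 63.063474%

63.1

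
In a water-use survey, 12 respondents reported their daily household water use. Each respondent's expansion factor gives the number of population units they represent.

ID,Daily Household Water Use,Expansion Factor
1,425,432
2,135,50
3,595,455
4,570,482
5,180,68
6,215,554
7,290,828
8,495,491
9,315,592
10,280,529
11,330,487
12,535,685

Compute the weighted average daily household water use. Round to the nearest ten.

Weighted sum = 425×432 + 135×50 + 595×455 + 570×482 + 180×68 + 215×554 + 290×828 + 495×491 + 315×592 + 280×529 + 330×487 + 535×685
  = 2212115
Sum of weights = 432 + 50 + 455 + 482 + 68 + 554 + 828 + 491 + 592 + 529 + 487 + 685 = 5653
Weighted mean = 2212115 / 5653 = 391.317

390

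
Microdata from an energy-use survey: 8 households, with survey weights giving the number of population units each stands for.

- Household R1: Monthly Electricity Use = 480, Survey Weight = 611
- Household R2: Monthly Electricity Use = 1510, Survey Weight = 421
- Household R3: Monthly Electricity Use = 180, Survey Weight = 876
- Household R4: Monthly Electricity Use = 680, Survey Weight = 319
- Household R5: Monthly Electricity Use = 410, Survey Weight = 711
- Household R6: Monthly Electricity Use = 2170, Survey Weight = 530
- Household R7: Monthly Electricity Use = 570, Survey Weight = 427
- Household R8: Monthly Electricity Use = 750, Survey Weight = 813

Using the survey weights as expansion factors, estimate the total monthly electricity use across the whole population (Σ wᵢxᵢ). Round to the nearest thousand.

Weighted total = 480×611 + 1510×421 + 180×876 + 680×319 + 410×711 + 2170×530 + 570×427 + 750×813
  = 293280 + 635710 + 157680 + 216920 + 291510 + 1150100 + 243390 + 609750 = 3598340

3598000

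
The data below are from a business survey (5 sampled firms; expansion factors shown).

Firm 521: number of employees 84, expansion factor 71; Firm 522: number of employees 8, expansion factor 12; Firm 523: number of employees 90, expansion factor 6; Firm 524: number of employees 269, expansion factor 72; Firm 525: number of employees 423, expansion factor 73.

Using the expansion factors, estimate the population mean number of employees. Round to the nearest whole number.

Weighted sum = 84×71 + 8×12 + 90×6 + 269×72 + 423×73
  = 56847
Sum of weights = 71 + 12 + 6 + 72 + 73 = 234
Weighted mean = 56847 / 234 = 242.9359

243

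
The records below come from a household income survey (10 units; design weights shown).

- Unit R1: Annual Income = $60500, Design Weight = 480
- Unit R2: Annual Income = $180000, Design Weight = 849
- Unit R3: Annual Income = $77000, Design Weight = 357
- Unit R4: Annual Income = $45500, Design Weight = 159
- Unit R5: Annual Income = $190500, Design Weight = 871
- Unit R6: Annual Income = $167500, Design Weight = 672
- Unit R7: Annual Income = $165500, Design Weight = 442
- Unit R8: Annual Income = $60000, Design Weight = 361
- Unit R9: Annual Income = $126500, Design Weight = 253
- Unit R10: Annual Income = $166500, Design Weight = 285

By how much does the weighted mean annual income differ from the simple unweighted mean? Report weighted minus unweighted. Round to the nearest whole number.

17589

Unweighted sum = 60500 + 180000 + 77000 + 45500 + 190500 + 167500 + 165500 + 60000 + 126500 + 166500 = 1239500
Unweighted mean = 1239500 / 10 = 123950
Weighted sum = 60500×480 + 180000×849 + 77000×357 + 45500×159 + 190500×871 + 167500×672 + 165500×442 + 60000×361 + 126500×253 + 166500×285
  = 29040000 + 152820000 + 27489000 + 7234500 + 165925500 + 112560000 + 73151000 + 21660000 + 32004500 + 47452500 = 669337000
Sum of weights = 480 + 849 + 357 + 159 + 871 + 672 + 442 + 361 + 253 + 285 = 4729
Weighted mean = 669337000 / 4729 = 141538.8
Difference (weighted minus unweighted) = 17588.803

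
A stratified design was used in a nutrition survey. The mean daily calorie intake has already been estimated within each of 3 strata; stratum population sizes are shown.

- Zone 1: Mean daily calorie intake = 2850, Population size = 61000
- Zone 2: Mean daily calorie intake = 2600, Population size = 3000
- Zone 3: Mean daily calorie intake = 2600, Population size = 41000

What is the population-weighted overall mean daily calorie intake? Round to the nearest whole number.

2745

Σ Nₕ·x̄ₕ = 2850×61000 + 2600×3000 + 2600×41000
  = 173850000 + 7800000 + 106600000 = 288250000
Σ Nₕ = 61000 + 3000 + 41000 = 105000
Overall mean = 288250000 / 105000 = 2745.2381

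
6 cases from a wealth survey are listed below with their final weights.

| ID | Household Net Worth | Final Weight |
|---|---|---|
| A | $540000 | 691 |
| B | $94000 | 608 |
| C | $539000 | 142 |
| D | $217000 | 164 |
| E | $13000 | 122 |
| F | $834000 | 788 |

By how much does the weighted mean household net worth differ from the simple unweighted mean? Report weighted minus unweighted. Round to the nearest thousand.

105000

Unweighted sum = 540000 + 94000 + 539000 + 217000 + 13000 + 834000 = 2237000
Unweighted mean = 2237000 / 6 = 372833.33
Weighted sum = 540000×691 + 94000×608 + 539000×142 + 217000×164 + 13000×122 + 834000×788
  = 1201196000
Sum of weights = 691 + 608 + 142 + 164 + 122 + 788 = 2515
Weighted mean = 1201196000 / 2515 = 477612.72
Difference (weighted minus unweighted) = 104779.39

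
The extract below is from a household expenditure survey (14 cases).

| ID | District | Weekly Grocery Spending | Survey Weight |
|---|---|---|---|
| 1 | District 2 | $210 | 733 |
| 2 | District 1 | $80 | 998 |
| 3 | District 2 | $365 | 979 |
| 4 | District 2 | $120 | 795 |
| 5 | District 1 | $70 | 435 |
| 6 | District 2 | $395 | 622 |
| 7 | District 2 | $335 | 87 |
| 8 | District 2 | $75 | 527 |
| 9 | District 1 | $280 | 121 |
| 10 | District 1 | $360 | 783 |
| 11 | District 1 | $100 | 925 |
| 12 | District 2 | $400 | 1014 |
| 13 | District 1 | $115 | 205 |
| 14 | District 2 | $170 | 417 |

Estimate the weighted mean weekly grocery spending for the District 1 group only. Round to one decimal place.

District 1 rows: 2, 5, 9, 10, 11, 13
Weighted sum = 80×998 + 70×435 + 280×121 + 360×783 + 100×925 + 115×205
  = 79840 + 30450 + 33880 + 281880 + 92500 + 23575 = 542125
Sum of weights = 998 + 435 + 121 + 783 + 925 + 205 = 3467
Weighted mean = 542125 / 3467 = 156.36718

156.4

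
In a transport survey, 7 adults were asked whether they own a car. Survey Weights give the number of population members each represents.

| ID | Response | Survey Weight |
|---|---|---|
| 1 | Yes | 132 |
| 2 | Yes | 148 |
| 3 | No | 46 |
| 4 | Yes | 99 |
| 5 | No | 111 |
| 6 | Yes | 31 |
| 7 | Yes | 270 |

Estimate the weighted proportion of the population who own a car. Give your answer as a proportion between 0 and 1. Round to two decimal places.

0.81

Sum of weights for 'Yes' = 132 + 148 + 99 + 31 + 270 = 680
Total weight = 132 + 148 + 46 + 99 + 111 + 31 + 270 = 837
Weighted proportion = 680 / 837 = 0.81242533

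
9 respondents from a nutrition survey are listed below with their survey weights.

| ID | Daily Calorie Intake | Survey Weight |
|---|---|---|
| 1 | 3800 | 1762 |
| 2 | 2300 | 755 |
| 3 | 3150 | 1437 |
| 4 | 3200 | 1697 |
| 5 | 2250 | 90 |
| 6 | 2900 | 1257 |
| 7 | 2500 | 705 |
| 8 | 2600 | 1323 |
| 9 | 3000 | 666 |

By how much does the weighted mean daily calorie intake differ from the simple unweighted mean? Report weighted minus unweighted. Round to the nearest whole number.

Unweighted sum = 3800 + 2300 + 3150 + 3200 + 2250 + 2900 + 2500 + 2600 + 3000 = 25700
Unweighted mean = 25700 / 9 = 2855.5556
Weighted sum = 3800×1762 + 2300×755 + 3150×1437 + 3200×1697 + 2250×90 + 2900×1257 + 2500×705 + 2600×1323 + 3000×666
  = 29437150
Sum of weights = 1762 + 755 + 1437 + 1697 + 90 + 1257 + 705 + 1323 + 666 = 9692
Weighted mean = 29437150 / 9692 = 3037.2627
Difference (weighted minus unweighted) = 181.70714

182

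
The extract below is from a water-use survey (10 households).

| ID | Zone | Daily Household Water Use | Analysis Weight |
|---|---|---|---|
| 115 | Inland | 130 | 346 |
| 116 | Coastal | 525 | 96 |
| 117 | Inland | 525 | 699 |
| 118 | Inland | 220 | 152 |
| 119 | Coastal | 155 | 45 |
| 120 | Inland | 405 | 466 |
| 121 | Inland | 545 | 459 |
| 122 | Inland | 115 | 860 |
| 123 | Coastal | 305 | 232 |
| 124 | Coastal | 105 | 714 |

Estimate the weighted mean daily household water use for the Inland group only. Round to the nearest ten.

Inland rows: 115, 117, 118, 120, 121, 122
Weighted sum = 130×346 + 525×699 + 220×152 + 405×466 + 545×459 + 115×860
  = 44980 + 366975 + 33440 + 188730 + 250155 + 98900 = 983180
Sum of weights = 346 + 699 + 152 + 466 + 459 + 860 = 2982
Weighted mean = 983180 / 2982 = 329.7049

330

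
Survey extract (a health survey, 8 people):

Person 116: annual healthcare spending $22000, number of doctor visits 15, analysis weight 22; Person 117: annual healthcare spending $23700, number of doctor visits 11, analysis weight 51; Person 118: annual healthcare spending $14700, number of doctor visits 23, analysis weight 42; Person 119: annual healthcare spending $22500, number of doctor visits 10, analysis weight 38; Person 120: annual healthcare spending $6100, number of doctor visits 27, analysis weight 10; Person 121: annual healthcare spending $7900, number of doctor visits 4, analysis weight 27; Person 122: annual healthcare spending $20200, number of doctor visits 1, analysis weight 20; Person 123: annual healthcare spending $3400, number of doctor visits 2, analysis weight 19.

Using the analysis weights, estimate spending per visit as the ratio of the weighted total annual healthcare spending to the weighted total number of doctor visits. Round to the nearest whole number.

Σ wᵢ·y = 22000×22 + 23700×51 + 14700×42 + 22500×38 + 6100×10 + 7900×27 + 20200×20 + 3400×19
  = 484000 + 1208700 + 617400 + 855000 + 61000 + 213300 + 404000 + 64600 = 3908000
Σ wᵢ·x = 15×22 + 11×51 + 23×42 + 10×38 + 27×10 + 4×27 + 1×20 + 2×19
  = 2673
Ratio = 3908000 / 2673 = 1462.0277

1462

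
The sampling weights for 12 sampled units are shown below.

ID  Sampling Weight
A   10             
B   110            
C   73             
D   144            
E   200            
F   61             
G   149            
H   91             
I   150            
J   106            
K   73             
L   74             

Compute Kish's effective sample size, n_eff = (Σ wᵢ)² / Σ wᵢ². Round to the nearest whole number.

Σ wᵢ = 1241
Σ wᵢ² = 157009
n_eff = 1241² / 157009 = 1540081 / 157009 = 9.8088708

10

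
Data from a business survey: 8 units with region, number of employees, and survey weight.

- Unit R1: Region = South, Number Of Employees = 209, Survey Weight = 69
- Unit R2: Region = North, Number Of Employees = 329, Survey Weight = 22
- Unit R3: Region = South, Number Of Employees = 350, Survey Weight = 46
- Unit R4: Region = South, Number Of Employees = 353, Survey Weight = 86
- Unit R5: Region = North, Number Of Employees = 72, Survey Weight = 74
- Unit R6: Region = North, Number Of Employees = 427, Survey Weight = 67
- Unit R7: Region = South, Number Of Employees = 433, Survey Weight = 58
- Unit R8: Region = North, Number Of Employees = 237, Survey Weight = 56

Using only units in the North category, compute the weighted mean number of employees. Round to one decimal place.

248.6

North rows: R2, R5, R6, R8
Weighted sum = 329×22 + 72×74 + 427×67 + 237×56
  = 54447
Sum of weights = 22 + 74 + 67 + 56 = 219
Weighted mean = 54447 / 219 = 248.61644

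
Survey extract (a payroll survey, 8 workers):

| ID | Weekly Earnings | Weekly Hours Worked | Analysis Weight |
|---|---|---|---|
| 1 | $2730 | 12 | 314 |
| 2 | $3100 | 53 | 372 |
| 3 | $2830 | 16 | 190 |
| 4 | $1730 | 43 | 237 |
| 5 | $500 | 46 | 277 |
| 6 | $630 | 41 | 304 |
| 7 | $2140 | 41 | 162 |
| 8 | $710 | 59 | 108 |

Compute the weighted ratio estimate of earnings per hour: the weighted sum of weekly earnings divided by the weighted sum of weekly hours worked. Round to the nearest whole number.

50

Σ wᵢ·y = 2730×314 + 3100×372 + 2830×190 + 1730×237 + 500×277 + 630×304 + 2140×162 + 710×108
  = 3711510
Σ wᵢ·x = 74935
Ratio = 3711510 / 74935 = 49.529726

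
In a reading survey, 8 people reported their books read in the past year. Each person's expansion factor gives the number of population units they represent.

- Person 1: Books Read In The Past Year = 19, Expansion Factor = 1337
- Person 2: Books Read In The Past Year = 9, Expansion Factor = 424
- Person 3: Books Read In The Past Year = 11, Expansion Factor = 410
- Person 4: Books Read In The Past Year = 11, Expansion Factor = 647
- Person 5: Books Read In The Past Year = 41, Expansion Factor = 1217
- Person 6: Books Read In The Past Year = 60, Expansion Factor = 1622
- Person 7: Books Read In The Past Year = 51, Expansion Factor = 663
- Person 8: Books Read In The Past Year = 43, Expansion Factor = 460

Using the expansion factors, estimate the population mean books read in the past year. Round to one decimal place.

35.6

Weighted sum = 19×1337 + 9×424 + 11×410 + 11×647 + 41×1217 + 60×1622 + 51×663 + 43×460
  = 241656
Sum of weights = 1337 + 424 + 410 + 647 + 1217 + 1622 + 663 + 460 = 6780
Weighted mean = 241656 / 6780 = 35.642478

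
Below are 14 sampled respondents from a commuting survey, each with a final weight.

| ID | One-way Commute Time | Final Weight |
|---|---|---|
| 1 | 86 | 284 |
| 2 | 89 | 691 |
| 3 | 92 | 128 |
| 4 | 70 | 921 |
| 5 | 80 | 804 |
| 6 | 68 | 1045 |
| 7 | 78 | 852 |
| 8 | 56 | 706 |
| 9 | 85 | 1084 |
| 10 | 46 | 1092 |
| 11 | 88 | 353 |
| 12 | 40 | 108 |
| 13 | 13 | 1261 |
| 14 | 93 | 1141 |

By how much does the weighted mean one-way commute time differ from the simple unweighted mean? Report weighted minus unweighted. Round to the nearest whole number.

Unweighted sum = 984
Unweighted mean = 984 / 14 = 70.285714
Weighted sum = 703803
Sum of weights = 10470
Weighted mean = 703803 / 10470 = 67.220917
Difference (weighted minus unweighted) = -3.0647974

-3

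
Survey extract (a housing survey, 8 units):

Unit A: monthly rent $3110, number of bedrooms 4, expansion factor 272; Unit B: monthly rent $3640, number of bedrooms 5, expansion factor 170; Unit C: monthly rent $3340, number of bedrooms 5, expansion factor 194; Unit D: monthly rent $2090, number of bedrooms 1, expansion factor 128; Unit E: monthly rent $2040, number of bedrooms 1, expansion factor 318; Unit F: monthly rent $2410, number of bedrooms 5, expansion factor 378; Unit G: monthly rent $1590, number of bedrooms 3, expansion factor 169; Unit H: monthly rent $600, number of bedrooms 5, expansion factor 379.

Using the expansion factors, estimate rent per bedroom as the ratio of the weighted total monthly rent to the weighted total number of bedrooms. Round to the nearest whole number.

580

Σ wᵢ·y = 3110×272 + 3640×170 + 3340×194 + 2090×128 + 2040×318 + 2410×378 + 1590×169 + 600×379
  = 4436010
Σ wᵢ·x = 4×272 + 5×170 + 5×194 + 1×128 + 1×318 + 5×378 + 3×169 + 5×379
  = 7646
Ratio = 4436010 / 7646 = 580.17395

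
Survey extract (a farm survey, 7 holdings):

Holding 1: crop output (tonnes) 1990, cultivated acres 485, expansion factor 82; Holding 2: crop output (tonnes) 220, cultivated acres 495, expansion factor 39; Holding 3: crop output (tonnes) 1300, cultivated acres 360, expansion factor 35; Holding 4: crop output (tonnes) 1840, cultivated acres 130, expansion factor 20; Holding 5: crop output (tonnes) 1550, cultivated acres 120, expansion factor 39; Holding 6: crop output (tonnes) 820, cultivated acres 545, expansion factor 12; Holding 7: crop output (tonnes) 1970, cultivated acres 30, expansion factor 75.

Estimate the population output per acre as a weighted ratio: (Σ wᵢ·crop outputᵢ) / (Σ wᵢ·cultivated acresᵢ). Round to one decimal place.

5.4

Σ wᵢ·y = 1990×82 + 220×39 + 1300×35 + 1840×20 + 1550×39 + 820×12 + 1970×75
  = 472100
Σ wᵢ·x = 485×82 + 495×39 + 360×35 + 130×20 + 120×39 + 545×12 + 30×75
  = 39770 + 19305 + 12600 + 2600 + 4680 + 6540 + 2250 = 87745
Ratio = 472100 / 87745 = 5.3803636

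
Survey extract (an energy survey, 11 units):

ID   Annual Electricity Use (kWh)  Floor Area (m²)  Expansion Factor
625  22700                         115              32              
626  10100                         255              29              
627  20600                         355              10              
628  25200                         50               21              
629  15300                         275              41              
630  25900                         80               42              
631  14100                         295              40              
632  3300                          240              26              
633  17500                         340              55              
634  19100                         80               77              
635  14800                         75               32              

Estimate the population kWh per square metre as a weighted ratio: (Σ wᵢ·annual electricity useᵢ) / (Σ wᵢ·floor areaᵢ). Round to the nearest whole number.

93

Σ wᵢ·y = 7026200
Σ wᵢ·x = 115×32 + 255×29 + 355×10 + 50×21 + 275×41 + 80×42 + 295×40 + 240×26 + 340×55 + 80×77 + 75×32
  = 3680 + 7395 + 3550 + 1050 + 11275 + 3360 + 11800 + 6240 + 18700 + 6160 + 2400 = 75610
Ratio = 7026200 / 75610 = 92.926862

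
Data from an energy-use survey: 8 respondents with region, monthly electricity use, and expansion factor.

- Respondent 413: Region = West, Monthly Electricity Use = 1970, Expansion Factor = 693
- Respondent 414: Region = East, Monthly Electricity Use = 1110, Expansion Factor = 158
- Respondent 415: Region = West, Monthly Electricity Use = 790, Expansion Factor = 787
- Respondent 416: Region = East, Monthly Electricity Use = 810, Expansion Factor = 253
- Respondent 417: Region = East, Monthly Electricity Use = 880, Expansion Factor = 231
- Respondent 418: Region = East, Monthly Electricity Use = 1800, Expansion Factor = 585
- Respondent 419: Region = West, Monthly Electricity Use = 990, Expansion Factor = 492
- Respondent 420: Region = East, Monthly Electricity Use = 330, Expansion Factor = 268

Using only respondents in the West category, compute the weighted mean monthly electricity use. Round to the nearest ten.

West rows: 413, 415, 419
Weighted sum = 1970×693 + 790×787 + 990×492
  = 1365210 + 621730 + 487080 = 2474020
Sum of weights = 693 + 787 + 492 = 1972
Weighted mean = 2474020 / 1972 = 1254.574

1250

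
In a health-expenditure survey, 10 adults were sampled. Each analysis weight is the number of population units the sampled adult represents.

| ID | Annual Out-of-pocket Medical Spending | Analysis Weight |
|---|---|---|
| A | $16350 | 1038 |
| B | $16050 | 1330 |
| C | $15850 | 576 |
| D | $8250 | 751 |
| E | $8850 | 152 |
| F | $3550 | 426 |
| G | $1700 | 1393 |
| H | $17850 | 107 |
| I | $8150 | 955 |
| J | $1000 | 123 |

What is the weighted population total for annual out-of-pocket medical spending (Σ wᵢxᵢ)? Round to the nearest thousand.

Weighted total = 68684950

68685000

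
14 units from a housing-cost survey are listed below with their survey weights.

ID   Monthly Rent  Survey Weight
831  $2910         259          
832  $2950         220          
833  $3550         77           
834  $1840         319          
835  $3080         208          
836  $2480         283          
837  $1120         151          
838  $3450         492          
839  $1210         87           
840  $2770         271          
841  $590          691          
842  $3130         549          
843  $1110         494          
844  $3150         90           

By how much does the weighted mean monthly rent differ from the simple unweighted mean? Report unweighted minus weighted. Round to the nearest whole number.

Unweighted sum = 33340
Unweighted mean = 33340 / 14 = 2381.4286
Weighted sum = 9285840
Sum of weights = 4191
Weighted mean = 9285840 / 4191 = 2215.6621
Difference (unweighted minus weighted) = 165.76644

166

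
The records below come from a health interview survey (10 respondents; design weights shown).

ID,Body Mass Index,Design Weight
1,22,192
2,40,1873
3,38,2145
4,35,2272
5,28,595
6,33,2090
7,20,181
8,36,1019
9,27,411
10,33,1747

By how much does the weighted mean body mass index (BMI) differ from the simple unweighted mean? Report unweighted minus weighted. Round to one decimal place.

-3.5

Unweighted sum = 312
Unweighted mean = 312 / 10 = 31.2
Weighted sum = 22×192 + 40×1873 + 38×2145 + 35×2272 + 28×595 + 33×2090 + 20×181 + 36×1019 + 27×411 + 33×1747
  = 4224 + 74920 + 81510 + 79520 + 16660 + 68970 + 3620 + 36684 + 11097 + 57651 = 434856
Sum of weights = 192 + 1873 + 2145 + 2272 + 595 + 2090 + 181 + 1019 + 411 + 1747 = 12525
Weighted mean = 434856 / 12525 = 34.719042
Difference (unweighted minus weighted) = -3.5190419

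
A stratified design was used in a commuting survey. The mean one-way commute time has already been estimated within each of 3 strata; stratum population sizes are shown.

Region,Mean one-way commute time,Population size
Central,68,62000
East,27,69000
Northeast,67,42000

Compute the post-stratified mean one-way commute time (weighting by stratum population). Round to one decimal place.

51.4

Σ Nₕ·x̄ₕ = 68×62000 + 27×69000 + 67×42000
  = 8893000
Σ Nₕ = 62000 + 69000 + 42000 = 173000
Overall mean = 8893000 / 173000 = 51.404624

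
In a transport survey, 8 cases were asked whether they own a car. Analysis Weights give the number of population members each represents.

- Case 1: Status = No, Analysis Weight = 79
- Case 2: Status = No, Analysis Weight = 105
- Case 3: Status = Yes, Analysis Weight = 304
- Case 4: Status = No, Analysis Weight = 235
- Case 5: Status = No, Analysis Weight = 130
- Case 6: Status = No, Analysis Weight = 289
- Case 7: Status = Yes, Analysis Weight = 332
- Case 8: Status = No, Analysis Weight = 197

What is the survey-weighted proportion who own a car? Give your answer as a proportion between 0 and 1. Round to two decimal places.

Sum of weights for 'Yes' = 304 + 332 = 636
Total weight = 79 + 105 + 304 + 235 + 130 + 289 + 332 + 197 = 1671
Weighted proportion = 636 / 1671 = 0.38061041

0.38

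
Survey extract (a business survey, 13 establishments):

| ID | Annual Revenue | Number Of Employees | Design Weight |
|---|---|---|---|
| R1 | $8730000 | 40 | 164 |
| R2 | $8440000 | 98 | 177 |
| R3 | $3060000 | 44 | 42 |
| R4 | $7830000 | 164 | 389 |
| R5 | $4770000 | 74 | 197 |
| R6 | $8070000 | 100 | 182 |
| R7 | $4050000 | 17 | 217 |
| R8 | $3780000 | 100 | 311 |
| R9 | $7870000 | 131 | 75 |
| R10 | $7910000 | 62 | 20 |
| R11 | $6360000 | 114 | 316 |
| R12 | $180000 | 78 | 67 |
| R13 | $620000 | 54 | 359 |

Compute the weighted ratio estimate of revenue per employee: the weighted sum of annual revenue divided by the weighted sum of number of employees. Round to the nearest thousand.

59000

Σ wᵢ·y = 13555700000
Σ wᵢ·x = 228818
Ratio = 13555700000 / 228818 = 59242.28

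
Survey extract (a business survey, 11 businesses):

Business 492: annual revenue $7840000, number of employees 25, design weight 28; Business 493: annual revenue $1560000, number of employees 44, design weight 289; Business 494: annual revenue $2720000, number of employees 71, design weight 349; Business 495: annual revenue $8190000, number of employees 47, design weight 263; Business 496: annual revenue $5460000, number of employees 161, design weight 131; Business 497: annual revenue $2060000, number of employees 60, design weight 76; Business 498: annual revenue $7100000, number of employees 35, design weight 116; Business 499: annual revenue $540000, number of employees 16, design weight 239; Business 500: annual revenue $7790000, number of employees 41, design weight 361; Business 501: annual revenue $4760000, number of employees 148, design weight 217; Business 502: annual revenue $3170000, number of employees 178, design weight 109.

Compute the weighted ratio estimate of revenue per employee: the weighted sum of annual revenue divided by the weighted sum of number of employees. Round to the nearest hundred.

65100

Σ wᵢ·y = 7840000×28 + 1560000×289 + 2720000×349 + 8190000×263 + 5460000×131 + 2060000×76 + 7100000×116 + 540000×239 + 7790000×361 + 4760000×217 + 3170000×109
  = 9788730000
Σ wᵢ·x = 25×28 + 44×289 + 71×349 + 47×263 + 161×131 + 60×76 + 35×116 + 16×239 + 41×361 + 148×217 + 178×109
  = 150410
Ratio = 9788730000 / 150410 = 65080.314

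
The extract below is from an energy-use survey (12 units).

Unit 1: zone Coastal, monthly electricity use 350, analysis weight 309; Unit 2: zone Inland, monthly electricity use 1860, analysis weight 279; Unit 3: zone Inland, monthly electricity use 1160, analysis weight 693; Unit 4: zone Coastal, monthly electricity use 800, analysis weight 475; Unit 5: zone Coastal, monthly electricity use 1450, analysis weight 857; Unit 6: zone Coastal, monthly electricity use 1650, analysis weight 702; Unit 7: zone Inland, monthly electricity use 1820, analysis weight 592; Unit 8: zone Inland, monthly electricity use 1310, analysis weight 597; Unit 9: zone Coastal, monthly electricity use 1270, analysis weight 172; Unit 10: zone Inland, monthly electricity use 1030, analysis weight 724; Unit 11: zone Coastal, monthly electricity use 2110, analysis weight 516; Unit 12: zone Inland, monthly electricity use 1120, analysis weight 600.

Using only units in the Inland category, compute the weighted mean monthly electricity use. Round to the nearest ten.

Inland rows: 2, 3, 7, 8, 10, 12
Weighted sum = 1860×279 + 1160×693 + 1820×592 + 1310×597 + 1030×724 + 1120×600
  = 518940 + 803880 + 1077440 + 782070 + 745720 + 672000 = 4600050
Sum of weights = 3485
Weighted mean = 4600050 / 3485 = 1319.957

1320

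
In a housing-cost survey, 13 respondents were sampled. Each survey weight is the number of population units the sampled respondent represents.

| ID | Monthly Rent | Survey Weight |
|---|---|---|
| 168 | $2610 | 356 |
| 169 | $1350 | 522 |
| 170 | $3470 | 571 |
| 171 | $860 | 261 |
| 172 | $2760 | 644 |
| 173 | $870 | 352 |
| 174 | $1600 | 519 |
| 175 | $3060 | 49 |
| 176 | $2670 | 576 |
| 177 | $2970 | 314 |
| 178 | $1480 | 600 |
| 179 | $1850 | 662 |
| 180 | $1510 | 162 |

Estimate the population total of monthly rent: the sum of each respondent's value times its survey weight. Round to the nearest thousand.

Weighted total = 11731530

11732000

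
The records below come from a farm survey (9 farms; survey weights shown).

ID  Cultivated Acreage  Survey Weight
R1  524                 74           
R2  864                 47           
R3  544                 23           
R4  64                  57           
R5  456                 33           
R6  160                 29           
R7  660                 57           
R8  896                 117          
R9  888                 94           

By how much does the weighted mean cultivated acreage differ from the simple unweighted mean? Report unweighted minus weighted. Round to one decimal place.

-80.7

Unweighted sum = 5056
Unweighted mean = 5056 / 9 = 561.77778
Weighted sum = 524×74 + 864×47 + 544×23 + 64×57 + 456×33 + 160×29 + 660×57 + 896×117 + 888×94
  = 341156
Sum of weights = 74 + 47 + 23 + 57 + 33 + 29 + 57 + 117 + 94 = 531
Weighted mean = 341156 / 531 = 642.47834
Difference (unweighted minus weighted) = -80.700565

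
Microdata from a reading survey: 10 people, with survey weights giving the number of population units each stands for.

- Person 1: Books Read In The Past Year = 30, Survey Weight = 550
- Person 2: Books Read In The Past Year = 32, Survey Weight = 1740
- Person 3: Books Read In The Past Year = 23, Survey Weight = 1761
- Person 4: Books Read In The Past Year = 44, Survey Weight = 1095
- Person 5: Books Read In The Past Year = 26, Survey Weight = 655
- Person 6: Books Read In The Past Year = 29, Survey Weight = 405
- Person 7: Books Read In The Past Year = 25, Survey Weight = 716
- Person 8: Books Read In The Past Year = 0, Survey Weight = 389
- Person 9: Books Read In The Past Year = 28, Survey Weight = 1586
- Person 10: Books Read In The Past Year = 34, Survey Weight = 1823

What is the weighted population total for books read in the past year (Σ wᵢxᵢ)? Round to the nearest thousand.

314000

Weighted total = 30×550 + 32×1740 + 23×1761 + 44×1095 + 26×655 + 29×405 + 25×716 + 0×389 + 28×1586 + 34×1823
  = 16500 + 55680 + 40503 + 48180 + 17030 + 11745 + 17900 + 0 + 44408 + 61982 = 313928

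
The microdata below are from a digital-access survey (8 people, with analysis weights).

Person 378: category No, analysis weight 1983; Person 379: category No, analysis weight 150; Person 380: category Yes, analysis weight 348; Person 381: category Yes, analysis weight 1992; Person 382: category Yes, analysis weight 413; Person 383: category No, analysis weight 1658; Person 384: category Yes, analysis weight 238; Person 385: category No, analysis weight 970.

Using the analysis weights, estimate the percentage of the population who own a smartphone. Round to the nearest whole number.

39

Sum of weights for 'Yes' = 348 + 1992 + 413 + 238 = 2991
Total weight = 7752
Weighted proportion = 2991 / 7752 = 0.38583591 → 38.583591%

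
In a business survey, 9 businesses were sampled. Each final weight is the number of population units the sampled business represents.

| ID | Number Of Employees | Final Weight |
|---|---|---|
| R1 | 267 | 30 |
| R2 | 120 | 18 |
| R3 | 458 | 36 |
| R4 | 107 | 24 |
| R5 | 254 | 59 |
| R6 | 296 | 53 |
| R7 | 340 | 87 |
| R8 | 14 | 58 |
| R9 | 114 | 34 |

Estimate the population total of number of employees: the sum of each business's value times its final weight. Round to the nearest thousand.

94000

Weighted total = 267×30 + 120×18 + 458×36 + 107×24 + 254×59 + 296×53 + 340×87 + 14×58 + 114×34
  = 8010 + 2160 + 16488 + 2568 + 14986 + 15688 + 29580 + 812 + 3876 = 94168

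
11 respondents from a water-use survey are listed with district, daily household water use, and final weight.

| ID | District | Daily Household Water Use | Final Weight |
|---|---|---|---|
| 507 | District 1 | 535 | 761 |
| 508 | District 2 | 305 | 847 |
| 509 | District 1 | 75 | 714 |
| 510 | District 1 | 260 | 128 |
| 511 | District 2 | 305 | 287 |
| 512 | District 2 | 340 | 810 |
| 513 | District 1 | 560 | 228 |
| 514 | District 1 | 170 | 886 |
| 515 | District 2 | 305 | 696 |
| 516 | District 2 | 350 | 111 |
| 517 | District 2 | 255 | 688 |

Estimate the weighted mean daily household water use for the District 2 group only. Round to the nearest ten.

District 2 rows: 508, 511, 512, 515, 516, 517
Weighted sum = 305×847 + 305×287 + 340×810 + 305×696 + 350×111 + 255×688
  = 258335 + 87535 + 275400 + 212280 + 38850 + 175440 = 1047840
Sum of weights = 847 + 287 + 810 + 696 + 111 + 688 = 3439
Weighted mean = 1047840 / 3439 = 304.69322

300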